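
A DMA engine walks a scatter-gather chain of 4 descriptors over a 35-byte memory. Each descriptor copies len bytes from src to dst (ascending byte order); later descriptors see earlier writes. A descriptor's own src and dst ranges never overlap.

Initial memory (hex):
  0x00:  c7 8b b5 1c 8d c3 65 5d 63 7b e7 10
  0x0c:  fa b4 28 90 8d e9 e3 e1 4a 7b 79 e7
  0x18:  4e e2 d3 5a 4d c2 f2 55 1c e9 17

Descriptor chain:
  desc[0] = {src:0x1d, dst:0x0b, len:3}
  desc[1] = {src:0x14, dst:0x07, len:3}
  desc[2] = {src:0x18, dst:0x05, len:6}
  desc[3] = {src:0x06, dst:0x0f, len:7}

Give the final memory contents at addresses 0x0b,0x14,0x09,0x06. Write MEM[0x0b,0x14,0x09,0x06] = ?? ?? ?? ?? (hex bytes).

MEM[0x0b,0x14,0x09,0x06] = c2 c2 4d e2

D0: mem[0x0b..0x0d] <- [c2 f2 55]
D1: mem[0x07..0x09] <- [4a 7b 79]
D2: mem[0x05..0x0a] <- [4e e2 d3 5a 4d c2]
D3: mem[0x0f..0x15] <- [e2 d3 5a 4d c2 c2 f2]
query mem[0x0b]=0xc2, mem[0x14]=0xc2, mem[0x09]=0x4d, mem[0x06]=0xe2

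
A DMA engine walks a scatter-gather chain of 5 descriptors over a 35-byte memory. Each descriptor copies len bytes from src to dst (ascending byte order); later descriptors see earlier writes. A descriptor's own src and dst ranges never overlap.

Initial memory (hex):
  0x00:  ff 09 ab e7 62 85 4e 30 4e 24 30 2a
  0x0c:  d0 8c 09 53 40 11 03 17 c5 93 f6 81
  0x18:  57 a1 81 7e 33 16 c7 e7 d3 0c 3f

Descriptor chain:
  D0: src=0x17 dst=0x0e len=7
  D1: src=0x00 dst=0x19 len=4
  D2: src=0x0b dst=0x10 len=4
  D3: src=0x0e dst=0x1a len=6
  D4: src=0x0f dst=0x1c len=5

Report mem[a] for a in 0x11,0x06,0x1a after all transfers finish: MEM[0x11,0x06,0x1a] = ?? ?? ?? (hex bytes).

MEM[0x11,0x06,0x1a] = d0 4e 81

#0 dst[0x0e+7] := {0x81,0x57,0xa1,0x81,0x7e,0x33,0x16}
#1 dst[0x19+4] := {0xff,0x09,0xab,0xe7}
#2 dst[0x10+4] := {0x2a,0xd0,0x8c,0x81}
#3 dst[0x1a+6] := {0x81,0x57,0x2a,0xd0,0x8c,0x81}
#4 dst[0x1c+5] := {0x57,0x2a,0xd0,0x8c,0x81}
query mem[0x11]=0xd0, mem[0x06]=0x4e, mem[0x1a]=0x81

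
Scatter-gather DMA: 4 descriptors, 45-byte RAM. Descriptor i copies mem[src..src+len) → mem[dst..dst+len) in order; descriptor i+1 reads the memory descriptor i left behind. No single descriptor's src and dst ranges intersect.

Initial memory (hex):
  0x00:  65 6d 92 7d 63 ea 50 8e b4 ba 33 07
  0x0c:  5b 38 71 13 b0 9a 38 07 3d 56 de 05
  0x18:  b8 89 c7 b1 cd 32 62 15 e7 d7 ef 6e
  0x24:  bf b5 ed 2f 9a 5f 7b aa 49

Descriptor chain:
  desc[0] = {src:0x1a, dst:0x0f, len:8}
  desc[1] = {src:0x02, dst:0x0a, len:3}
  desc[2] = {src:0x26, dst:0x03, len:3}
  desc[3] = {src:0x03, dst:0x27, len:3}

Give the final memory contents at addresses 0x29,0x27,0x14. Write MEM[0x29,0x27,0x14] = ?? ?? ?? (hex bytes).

D0: mem[0x0f..0x16] <- [c7 b1 cd 32 62 15 e7 d7]
D1: mem[0x0a..0x0c] <- [92 7d 63]
D2: mem[0x03..0x05] <- [ed 2f 9a]
D3: mem[0x27..0x29] <- [ed 2f 9a]
query mem[0x29]=0x9a, mem[0x27]=0xed, mem[0x14]=0x15

MEM[0x29,0x27,0x14] = 9a ed 15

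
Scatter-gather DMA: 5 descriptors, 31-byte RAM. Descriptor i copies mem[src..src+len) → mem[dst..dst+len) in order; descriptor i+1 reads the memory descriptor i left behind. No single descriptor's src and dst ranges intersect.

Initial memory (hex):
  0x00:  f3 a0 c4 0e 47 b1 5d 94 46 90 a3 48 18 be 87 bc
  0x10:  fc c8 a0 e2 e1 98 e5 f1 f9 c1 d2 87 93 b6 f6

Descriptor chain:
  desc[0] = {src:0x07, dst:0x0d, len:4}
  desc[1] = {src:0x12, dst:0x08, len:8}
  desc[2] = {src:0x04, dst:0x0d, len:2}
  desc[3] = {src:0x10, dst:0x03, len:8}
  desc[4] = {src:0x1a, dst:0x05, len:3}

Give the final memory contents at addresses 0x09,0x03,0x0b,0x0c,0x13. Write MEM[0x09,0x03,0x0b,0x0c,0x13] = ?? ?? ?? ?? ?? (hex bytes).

#0 dst[0x0d+4] := {0x94,0x46,0x90,0xa3}
#1 dst[0x08+8] := {0xa0,0xe2,0xe1,0x98,0xe5,0xf1,0xf9,0xc1}
#2 dst[0x0d+2] := {0x47,0xb1}
#3 dst[0x03+8] := {0xa3,0xc8,0xa0,0xe2,0xe1,0x98,0xe5,0xf1}
#4 dst[0x05+3] := {0xd2,0x87,0x93}
query mem[0x09]=0xe5, mem[0x03]=0xa3, mem[0x0b]=0x98, mem[0x0c]=0xe5, mem[0x13]=0xe2

MEM[0x09,0x03,0x0b,0x0c,0x13] = e5 a3 98 e5 e2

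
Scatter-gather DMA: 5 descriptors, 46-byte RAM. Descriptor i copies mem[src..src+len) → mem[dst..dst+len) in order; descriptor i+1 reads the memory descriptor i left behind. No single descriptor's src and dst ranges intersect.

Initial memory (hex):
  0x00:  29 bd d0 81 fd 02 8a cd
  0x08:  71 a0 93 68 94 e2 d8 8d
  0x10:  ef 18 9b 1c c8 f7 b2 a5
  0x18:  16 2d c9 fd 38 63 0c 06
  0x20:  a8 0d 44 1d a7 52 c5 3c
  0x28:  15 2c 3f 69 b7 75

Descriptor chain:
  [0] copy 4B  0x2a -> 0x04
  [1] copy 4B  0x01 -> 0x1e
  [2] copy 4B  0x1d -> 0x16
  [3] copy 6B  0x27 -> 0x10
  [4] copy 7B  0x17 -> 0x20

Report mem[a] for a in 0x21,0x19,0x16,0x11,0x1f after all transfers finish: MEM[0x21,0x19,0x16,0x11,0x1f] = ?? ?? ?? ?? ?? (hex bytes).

[0] 0x2a->0x04 len=4 : 3f 69 b7 75
[1] 0x01->0x1e len=4 : bd d0 81 3f
[2] 0x1d->0x16 len=4 : 63 bd d0 81
[3] 0x27->0x10 len=6 : 3c 15 2c 3f 69 b7
[4] 0x17->0x20 len=7 : bd d0 81 c9 fd 38 63
query mem[0x21]=0xd0, mem[0x19]=0x81, mem[0x16]=0x63, mem[0x11]=0x15, mem[0x1f]=0xd0

MEM[0x21,0x19,0x16,0x11,0x1f] = d0 81 63 15 d0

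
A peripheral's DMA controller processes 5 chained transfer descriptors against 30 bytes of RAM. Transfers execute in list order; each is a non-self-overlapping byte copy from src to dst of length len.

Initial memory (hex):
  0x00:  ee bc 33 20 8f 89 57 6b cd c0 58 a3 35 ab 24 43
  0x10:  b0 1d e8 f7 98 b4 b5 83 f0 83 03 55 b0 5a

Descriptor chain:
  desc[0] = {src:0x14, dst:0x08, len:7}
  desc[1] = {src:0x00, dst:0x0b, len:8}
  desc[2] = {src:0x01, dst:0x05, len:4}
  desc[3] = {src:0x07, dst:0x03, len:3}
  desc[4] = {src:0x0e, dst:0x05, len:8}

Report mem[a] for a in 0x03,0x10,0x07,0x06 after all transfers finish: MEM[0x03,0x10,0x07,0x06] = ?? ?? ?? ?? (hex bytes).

  after D0: wrote 7B at 0x08 = 98b4b583f08303
  after D1: wrote 8B at 0x0b = eebc33208f89576b
  after D2: wrote 4B at 0x05 = bc33208f
  after D3: wrote 3B at 0x03 = 208fb4
  after D4: wrote 8B at 0x05 = 208f89576bf798b4
query mem[0x03]=0x20, mem[0x10]=0x89, mem[0x07]=0x89, mem[0x06]=0x8f

MEM[0x03,0x10,0x07,0x06] = 20 89 89 8f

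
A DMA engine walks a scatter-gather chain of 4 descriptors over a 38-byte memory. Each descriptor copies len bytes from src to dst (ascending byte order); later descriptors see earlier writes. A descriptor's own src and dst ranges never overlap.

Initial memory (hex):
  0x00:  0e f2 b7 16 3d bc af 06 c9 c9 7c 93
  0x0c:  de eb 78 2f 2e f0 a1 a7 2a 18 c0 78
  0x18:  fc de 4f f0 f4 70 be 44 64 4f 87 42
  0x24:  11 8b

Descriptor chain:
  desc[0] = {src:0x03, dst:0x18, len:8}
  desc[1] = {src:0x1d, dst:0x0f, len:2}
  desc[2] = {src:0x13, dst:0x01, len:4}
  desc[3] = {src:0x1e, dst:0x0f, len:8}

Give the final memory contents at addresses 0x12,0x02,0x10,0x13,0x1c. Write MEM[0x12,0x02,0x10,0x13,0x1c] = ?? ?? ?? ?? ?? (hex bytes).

#0 dst[0x18+8] := {0x16,0x3d,0xbc,0xaf,0x06,0xc9,0xc9,0x7c}
#1 dst[0x0f+2] := {0xc9,0xc9}
#2 dst[0x01+4] := {0xa7,0x2a,0x18,0xc0}
#3 dst[0x0f+8] := {0xc9,0x7c,0x64,0x4f,0x87,0x42,0x11,0x8b}
query mem[0x12]=0x4f, mem[0x02]=0x2a, mem[0x10]=0x7c, mem[0x13]=0x87, mem[0x1c]=0x06

MEM[0x12,0x02,0x10,0x13,0x1c] = 4f 2a 7c 87 06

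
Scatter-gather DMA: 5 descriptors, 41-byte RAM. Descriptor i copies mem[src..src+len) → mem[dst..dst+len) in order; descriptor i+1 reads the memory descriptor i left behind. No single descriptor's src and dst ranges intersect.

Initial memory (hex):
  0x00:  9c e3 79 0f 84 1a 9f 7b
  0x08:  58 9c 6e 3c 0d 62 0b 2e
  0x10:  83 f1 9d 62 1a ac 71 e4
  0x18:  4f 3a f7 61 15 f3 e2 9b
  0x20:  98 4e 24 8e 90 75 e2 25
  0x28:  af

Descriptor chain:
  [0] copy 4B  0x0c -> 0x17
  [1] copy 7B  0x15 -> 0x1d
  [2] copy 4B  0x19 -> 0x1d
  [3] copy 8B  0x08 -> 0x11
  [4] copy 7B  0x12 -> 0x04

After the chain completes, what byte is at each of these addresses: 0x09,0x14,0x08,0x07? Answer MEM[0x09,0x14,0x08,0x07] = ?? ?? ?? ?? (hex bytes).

MEM[0x09,0x14,0x08,0x07] = 0b 3c 62 0d

#0 dst[0x17+4] := {0x0d,0x62,0x0b,0x2e}
#1 dst[0x1d+7] := {0xac,0x71,0x0d,0x62,0x0b,0x2e,0x61}
#2 dst[0x1d+4] := {0x0b,0x2e,0x61,0x15}
#3 dst[0x11+8] := {0x58,0x9c,0x6e,0x3c,0x0d,0x62,0x0b,0x2e}
#4 dst[0x04+7] := {0x9c,0x6e,0x3c,0x0d,0x62,0x0b,0x2e}
query mem[0x09]=0x0b, mem[0x14]=0x3c, mem[0x08]=0x62, mem[0x07]=0x0d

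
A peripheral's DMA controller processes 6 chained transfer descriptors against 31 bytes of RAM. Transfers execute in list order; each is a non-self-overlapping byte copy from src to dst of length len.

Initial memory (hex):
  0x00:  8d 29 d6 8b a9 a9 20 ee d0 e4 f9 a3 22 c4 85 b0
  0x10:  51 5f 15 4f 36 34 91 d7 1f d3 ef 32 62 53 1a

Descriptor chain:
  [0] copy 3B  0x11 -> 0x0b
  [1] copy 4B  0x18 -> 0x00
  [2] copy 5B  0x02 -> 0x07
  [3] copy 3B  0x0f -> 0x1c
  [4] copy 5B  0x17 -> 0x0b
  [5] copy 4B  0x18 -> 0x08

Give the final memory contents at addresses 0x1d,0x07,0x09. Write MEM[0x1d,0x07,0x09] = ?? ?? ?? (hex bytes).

MEM[0x1d,0x07,0x09] = 51 ef d3

  after D0: wrote 3B at 0x0b = 5f154f
  after D1: wrote 4B at 0x00 = 1fd3ef32
  after D2: wrote 5B at 0x07 = ef32a9a920
  after D3: wrote 3B at 0x1c = b0515f
  after D4: wrote 5B at 0x0b = d71fd3ef32
  after D5: wrote 4B at 0x08 = 1fd3ef32
query mem[0x1d]=0x51, mem[0x07]=0xef, mem[0x09]=0xd3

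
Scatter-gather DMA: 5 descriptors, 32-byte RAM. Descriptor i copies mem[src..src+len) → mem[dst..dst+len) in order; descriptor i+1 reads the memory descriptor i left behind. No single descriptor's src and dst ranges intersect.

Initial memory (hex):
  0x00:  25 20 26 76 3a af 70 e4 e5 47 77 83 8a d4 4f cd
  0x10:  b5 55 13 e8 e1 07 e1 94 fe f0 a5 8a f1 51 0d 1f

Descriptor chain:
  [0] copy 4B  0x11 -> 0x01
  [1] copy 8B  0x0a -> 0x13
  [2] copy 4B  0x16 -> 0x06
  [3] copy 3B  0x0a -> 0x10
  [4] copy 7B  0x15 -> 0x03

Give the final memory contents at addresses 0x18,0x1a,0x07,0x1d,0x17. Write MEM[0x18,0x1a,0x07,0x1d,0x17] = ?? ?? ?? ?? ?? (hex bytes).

MEM[0x18,0x1a,0x07,0x1d,0x17] = cd 55 b5 51 4f

[0] 0x11->0x01 len=4 : 55 13 e8 e1
[1] 0x0a->0x13 len=8 : 77 83 8a d4 4f cd b5 55
[2] 0x16->0x06 len=4 : d4 4f cd b5
[3] 0x0a->0x10 len=3 : 77 83 8a
[4] 0x15->0x03 len=7 : 8a d4 4f cd b5 55 8a
query mem[0x18]=0xcd, mem[0x1a]=0x55, mem[0x07]=0xb5, mem[0x1d]=0x51, mem[0x17]=0x4f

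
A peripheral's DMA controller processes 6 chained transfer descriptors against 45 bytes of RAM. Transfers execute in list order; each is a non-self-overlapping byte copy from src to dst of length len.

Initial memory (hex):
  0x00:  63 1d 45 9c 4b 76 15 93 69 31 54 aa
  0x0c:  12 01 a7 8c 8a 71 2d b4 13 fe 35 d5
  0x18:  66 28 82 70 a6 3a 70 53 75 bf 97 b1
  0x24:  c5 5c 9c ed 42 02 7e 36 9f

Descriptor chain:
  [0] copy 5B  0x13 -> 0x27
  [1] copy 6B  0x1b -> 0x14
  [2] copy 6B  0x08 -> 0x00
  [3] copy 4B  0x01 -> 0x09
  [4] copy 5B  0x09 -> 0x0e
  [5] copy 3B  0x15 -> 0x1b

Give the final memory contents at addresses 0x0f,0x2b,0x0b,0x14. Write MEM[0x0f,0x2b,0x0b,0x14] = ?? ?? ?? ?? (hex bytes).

MEM[0x0f,0x2b,0x0b,0x14] = 54 d5 aa 70

[0] 0x13->0x27 len=5 : b4 13 fe 35 d5
[1] 0x1b->0x14 len=6 : 70 a6 3a 70 53 75
[2] 0x08->0x00 len=6 : 69 31 54 aa 12 01
[3] 0x01->0x09 len=4 : 31 54 aa 12
[4] 0x09->0x0e len=5 : 31 54 aa 12 01
[5] 0x15->0x1b len=3 : a6 3a 70
query mem[0x0f]=0x54, mem[0x2b]=0xd5, mem[0x0b]=0xaa, mem[0x14]=0x70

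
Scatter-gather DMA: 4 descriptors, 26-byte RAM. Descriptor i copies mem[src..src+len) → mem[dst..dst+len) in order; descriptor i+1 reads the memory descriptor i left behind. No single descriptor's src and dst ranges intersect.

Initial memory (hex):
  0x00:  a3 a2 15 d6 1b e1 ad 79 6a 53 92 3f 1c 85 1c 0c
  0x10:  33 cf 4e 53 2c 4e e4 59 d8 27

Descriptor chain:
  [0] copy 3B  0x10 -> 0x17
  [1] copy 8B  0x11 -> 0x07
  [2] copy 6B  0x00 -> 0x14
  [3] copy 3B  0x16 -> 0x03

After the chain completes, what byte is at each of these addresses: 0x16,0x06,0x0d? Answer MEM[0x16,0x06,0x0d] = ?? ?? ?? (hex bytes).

MEM[0x16,0x06,0x0d] = 15 ad 33

[0] 0x10->0x17 len=3 : 33 cf 4e
[1] 0x11->0x07 len=8 : cf 4e 53 2c 4e e4 33 cf
[2] 0x00->0x14 len=6 : a3 a2 15 d6 1b e1
[3] 0x16->0x03 len=3 : 15 d6 1b
query mem[0x16]=0x15, mem[0x06]=0xad, mem[0x0d]=0x33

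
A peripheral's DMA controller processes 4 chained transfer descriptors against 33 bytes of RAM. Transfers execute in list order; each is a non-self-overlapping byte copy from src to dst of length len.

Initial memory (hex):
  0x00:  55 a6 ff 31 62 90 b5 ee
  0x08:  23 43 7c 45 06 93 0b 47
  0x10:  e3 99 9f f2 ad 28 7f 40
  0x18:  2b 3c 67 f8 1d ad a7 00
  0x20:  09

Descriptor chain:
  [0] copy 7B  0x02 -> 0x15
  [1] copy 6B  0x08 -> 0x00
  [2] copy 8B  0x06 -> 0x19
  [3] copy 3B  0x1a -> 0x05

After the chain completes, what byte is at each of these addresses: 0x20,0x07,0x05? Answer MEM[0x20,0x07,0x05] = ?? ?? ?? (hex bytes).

  after D0: wrote 7B at 0x15 = ff316290b5ee23
  after D1: wrote 6B at 0x00 = 23437c450693
  after D2: wrote 8B at 0x19 = b5ee23437c450693
  after D3: wrote 3B at 0x05 = ee2343
query mem[0x20]=0x93, mem[0x07]=0x43, mem[0x05]=0xee

MEM[0x20,0x07,0x05] = 93 43 ee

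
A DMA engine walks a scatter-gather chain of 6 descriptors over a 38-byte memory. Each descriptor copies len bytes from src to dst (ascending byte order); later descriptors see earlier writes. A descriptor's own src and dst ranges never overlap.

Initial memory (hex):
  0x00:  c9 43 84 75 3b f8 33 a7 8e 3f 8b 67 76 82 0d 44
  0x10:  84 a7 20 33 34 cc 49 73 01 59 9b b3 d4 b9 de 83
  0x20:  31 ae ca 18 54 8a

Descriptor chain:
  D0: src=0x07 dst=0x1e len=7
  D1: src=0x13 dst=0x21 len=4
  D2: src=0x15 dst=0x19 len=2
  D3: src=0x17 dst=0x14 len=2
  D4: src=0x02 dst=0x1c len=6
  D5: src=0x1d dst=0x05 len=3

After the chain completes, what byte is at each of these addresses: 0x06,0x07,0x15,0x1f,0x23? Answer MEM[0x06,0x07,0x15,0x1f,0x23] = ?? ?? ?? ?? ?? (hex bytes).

MEM[0x06,0x07,0x15,0x1f,0x23] = 3b f8 01 f8 cc

  after D0: wrote 7B at 0x1e = a78e3f8b677682
  after D1: wrote 4B at 0x21 = 3334cc49
  after D2: wrote 2B at 0x19 = cc49
  after D3: wrote 2B at 0x14 = 7301
  after D4: wrote 6B at 0x1c = 84753bf833a7
  after D5: wrote 3B at 0x05 = 753bf8
query mem[0x06]=0x3b, mem[0x07]=0xf8, mem[0x15]=0x01, mem[0x1f]=0xf8, mem[0x23]=0xcc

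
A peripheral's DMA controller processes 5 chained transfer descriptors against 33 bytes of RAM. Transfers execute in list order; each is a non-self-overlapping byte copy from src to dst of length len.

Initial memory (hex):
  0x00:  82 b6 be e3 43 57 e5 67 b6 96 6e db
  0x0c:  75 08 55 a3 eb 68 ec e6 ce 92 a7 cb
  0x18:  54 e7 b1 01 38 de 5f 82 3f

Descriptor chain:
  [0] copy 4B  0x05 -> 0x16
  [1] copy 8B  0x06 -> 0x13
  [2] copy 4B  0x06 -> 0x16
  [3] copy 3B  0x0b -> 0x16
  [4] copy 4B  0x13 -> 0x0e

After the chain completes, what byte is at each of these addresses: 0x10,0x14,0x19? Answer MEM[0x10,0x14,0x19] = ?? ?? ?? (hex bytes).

D0: mem[0x16..0x19] <- [57 e5 67 b6]
D1: mem[0x13..0x1a] <- [e5 67 b6 96 6e db 75 08]
D2: mem[0x16..0x19] <- [e5 67 b6 96]
D3: mem[0x16..0x18] <- [db 75 08]
D4: mem[0x0e..0x11] <- [e5 67 b6 db]
query mem[0x10]=0xb6, mem[0x14]=0x67, mem[0x19]=0x96

MEM[0x10,0x14,0x19] = b6 67 96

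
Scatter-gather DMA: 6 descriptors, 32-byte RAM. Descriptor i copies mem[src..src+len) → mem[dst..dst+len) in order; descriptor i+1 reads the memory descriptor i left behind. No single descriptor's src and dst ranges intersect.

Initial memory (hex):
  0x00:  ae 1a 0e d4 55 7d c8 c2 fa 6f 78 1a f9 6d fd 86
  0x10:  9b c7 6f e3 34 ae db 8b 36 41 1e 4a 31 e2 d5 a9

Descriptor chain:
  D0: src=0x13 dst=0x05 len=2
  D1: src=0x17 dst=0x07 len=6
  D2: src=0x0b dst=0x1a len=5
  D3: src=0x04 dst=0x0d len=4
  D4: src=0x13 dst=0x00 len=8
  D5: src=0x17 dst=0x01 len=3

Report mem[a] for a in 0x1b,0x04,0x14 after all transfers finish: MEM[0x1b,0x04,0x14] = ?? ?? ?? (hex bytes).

MEM[0x1b,0x04,0x14] = 31 8b 34

  after D0: wrote 2B at 0x05 = e334
  after D1: wrote 6B at 0x07 = 8b36411e4a31
  after D2: wrote 5B at 0x1a = 4a316dfd86
  after D3: wrote 4B at 0x0d = 55e3348b
  after D4: wrote 8B at 0x00 = e334aedb8b36414a
  after D5: wrote 3B at 0x01 = 8b3641
query mem[0x1b]=0x31, mem[0x04]=0x8b, mem[0x14]=0x34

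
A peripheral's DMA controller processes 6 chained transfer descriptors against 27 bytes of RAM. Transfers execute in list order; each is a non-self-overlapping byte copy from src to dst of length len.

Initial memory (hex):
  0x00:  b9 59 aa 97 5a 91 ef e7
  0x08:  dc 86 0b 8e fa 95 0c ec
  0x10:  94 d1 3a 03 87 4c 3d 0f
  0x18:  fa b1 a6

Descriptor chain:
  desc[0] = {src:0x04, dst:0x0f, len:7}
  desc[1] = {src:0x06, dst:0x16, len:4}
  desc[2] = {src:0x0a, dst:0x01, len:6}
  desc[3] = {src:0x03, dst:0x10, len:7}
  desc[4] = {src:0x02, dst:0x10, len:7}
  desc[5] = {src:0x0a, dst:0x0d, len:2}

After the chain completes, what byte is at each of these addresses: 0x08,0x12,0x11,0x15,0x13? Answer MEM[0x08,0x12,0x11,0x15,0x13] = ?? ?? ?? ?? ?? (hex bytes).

MEM[0x08,0x12,0x11,0x15,0x13] = dc 95 fa e7 0c

  after D0: wrote 7B at 0x0f = 5a91efe7dc860b
  after D1: wrote 4B at 0x16 = efe7dc86
  after D2: wrote 6B at 0x01 = 0b8efa950c5a
  after D3: wrote 7B at 0x10 = fa950c5ae7dc86
  after D4: wrote 7B at 0x10 = 8efa950c5ae7dc
  after D5: wrote 2B at 0x0d = 0b8e
query mem[0x08]=0xdc, mem[0x12]=0x95, mem[0x11]=0xfa, mem[0x15]=0xe7, mem[0x13]=0x0c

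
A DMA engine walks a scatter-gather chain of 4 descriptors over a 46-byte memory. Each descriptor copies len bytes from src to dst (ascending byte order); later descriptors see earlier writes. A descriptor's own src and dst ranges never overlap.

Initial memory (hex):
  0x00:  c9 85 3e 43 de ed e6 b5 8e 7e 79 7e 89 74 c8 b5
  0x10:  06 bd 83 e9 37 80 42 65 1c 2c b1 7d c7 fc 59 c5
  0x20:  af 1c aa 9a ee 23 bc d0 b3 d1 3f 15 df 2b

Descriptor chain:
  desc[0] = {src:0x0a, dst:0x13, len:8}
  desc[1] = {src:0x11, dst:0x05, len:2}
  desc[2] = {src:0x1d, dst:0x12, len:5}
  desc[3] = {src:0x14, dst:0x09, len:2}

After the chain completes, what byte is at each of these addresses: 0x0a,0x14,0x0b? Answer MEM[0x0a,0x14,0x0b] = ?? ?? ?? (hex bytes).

  after D0: wrote 8B at 0x13 = 797e8974c8b506bd
  after D1: wrote 2B at 0x05 = bd83
  after D2: wrote 5B at 0x12 = fc59c5af1c
  after D3: wrote 2B at 0x09 = c5af
query mem[0x0a]=0xaf, mem[0x14]=0xc5, mem[0x0b]=0x7e

MEM[0x0a,0x14,0x0b] = af c5 7e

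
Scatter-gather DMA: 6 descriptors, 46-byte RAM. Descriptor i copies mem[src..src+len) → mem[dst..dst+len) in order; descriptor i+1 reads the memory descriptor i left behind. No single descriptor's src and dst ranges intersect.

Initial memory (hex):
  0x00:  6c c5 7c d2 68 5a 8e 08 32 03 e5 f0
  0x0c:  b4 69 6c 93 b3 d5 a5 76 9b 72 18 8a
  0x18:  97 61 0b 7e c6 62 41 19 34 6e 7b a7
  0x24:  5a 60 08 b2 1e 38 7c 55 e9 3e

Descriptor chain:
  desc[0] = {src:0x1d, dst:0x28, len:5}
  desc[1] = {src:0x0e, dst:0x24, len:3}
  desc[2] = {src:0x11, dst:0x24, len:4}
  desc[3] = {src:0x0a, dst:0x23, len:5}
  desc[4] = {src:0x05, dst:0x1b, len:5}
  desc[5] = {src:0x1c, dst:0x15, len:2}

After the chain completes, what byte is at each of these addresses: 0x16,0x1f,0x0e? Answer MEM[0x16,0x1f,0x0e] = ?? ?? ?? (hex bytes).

MEM[0x16,0x1f,0x0e] = 08 03 6c

#0 dst[0x28+5] := {0x62,0x41,0x19,0x34,0x6e}
#1 dst[0x24+3] := {0x6c,0x93,0xb3}
#2 dst[0x24+4] := {0xd5,0xa5,0x76,0x9b}
#3 dst[0x23+5] := {0xe5,0xf0,0xb4,0x69,0x6c}
#4 dst[0x1b+5] := {0x5a,0x8e,0x08,0x32,0x03}
#5 dst[0x15+2] := {0x8e,0x08}
query mem[0x16]=0x08, mem[0x1f]=0x03, mem[0x0e]=0x6c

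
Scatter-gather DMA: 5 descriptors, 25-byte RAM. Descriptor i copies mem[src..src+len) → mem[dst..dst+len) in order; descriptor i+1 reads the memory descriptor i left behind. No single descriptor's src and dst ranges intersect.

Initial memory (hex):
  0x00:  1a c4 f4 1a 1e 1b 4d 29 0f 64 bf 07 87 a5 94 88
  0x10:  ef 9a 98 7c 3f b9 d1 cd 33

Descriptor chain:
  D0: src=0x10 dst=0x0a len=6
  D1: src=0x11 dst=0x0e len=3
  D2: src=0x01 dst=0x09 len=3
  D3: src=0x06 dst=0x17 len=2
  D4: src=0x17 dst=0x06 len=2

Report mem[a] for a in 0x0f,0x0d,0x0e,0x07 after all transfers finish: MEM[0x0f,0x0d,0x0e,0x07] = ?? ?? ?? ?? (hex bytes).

#0 dst[0x0a+6] := {0xef,0x9a,0x98,0x7c,0x3f,0xb9}
#1 dst[0x0e+3] := {0x9a,0x98,0x7c}
#2 dst[0x09+3] := {0xc4,0xf4,0x1a}
#3 dst[0x17+2] := {0x4d,0x29}
#4 dst[0x06+2] := {0x4d,0x29}
query mem[0x0f]=0x98, mem[0x0d]=0x7c, mem[0x0e]=0x9a, mem[0x07]=0x29

MEM[0x0f,0x0d,0x0e,0x07] = 98 7c 9a 29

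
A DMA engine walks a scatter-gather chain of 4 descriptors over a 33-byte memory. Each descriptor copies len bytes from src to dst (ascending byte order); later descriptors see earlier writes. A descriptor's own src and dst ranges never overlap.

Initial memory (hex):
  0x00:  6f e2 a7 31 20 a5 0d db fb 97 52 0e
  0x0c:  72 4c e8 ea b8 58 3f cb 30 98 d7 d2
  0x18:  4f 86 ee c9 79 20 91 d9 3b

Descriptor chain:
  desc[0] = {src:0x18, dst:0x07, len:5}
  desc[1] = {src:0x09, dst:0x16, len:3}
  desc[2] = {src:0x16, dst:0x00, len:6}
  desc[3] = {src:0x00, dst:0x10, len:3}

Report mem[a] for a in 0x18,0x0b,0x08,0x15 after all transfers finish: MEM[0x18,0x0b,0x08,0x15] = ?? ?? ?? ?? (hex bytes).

D0: mem[0x07..0x0b] <- [4f 86 ee c9 79]
D1: mem[0x16..0x18] <- [ee c9 79]
D2: mem[0x00..0x05] <- [ee c9 79 86 ee c9]
D3: mem[0x10..0x12] <- [ee c9 79]
query mem[0x18]=0x79, mem[0x0b]=0x79, mem[0x08]=0x86, mem[0x15]=0x98

MEM[0x18,0x0b,0x08,0x15] = 79 79 86 98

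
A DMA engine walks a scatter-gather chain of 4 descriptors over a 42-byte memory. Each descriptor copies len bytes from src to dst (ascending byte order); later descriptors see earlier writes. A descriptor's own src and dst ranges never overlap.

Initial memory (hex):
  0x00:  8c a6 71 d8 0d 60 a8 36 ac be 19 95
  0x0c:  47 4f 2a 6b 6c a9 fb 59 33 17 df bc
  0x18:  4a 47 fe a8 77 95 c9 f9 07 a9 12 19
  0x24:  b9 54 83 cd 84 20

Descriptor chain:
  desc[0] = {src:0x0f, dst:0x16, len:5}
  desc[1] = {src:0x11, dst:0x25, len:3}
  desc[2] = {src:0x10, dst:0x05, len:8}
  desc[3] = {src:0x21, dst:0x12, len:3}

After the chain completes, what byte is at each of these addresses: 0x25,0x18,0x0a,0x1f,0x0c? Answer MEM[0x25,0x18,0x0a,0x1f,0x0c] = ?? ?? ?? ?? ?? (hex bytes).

#0 dst[0x16+5] := {0x6b,0x6c,0xa9,0xfb,0x59}
#1 dst[0x25+3] := {0xa9,0xfb,0x59}
#2 dst[0x05+8] := {0x6c,0xa9,0xfb,0x59,0x33,0x17,0x6b,0x6c}
#3 dst[0x12+3] := {0xa9,0x12,0x19}
query mem[0x25]=0xa9, mem[0x18]=0xa9, mem[0x0a]=0x17, mem[0x1f]=0xf9, mem[0x0c]=0x6c

MEM[0x25,0x18,0x0a,0x1f,0x0c] = a9 a9 17 f9 6c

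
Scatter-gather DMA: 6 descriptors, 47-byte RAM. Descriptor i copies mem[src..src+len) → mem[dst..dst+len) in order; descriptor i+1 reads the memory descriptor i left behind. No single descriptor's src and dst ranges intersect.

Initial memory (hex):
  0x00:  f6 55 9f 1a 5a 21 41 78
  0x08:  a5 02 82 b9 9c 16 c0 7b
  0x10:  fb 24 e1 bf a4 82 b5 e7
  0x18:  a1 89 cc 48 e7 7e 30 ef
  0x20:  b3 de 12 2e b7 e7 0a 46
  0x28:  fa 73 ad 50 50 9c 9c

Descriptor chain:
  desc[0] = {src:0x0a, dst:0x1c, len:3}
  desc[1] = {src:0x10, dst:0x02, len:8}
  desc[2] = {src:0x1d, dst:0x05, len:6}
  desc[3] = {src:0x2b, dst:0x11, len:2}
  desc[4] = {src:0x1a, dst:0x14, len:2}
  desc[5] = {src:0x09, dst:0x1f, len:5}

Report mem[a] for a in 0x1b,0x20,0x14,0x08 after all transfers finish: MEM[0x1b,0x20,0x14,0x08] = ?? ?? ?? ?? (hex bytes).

MEM[0x1b,0x20,0x14,0x08] = 48 12 cc b3

  after D0: wrote 3B at 0x1c = 82b99c
  after D1: wrote 8B at 0x02 = fb24e1bfa482b5e7
  after D2: wrote 6B at 0x05 = b99cefb3de12
  after D3: wrote 2B at 0x11 = 5050
  after D4: wrote 2B at 0x14 = cc48
  after D5: wrote 5B at 0x1f = de12b99c16
query mem[0x1b]=0x48, mem[0x20]=0x12, mem[0x14]=0xcc, mem[0x08]=0xb3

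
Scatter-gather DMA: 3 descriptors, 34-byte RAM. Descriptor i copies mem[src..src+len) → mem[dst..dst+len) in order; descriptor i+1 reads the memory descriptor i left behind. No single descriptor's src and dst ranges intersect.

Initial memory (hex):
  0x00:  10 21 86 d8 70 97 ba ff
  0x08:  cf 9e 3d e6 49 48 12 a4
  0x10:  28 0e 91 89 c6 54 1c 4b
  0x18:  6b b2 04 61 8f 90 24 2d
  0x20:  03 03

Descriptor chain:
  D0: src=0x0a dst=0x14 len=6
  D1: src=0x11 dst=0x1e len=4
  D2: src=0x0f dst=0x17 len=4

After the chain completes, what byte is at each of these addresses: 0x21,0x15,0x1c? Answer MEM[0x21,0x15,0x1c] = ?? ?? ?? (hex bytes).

D0: mem[0x14..0x19] <- [3d e6 49 48 12 a4]
D1: mem[0x1e..0x21] <- [0e 91 89 3d]
D2: mem[0x17..0x1a] <- [a4 28 0e 91]
query mem[0x21]=0x3d, mem[0x15]=0xe6, mem[0x1c]=0x8f

MEM[0x21,0x15,0x1c] = 3d e6 8f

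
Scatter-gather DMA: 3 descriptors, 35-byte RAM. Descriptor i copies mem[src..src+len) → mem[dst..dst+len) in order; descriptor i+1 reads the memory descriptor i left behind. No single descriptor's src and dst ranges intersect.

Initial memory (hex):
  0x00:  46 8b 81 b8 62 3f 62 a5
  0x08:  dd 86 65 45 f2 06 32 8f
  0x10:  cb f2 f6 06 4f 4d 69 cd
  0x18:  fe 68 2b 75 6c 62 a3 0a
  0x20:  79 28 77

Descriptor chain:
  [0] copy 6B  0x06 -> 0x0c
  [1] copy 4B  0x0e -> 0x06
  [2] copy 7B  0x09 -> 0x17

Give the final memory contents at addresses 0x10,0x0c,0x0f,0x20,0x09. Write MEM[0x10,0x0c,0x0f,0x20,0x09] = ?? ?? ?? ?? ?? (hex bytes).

[0] 0x06->0x0c len=6 : 62 a5 dd 86 65 45
[1] 0x0e->0x06 len=4 : dd 86 65 45
[2] 0x09->0x17 len=7 : 45 65 45 62 a5 dd 86
query mem[0x10]=0x65, mem[0x0c]=0x62, mem[0x0f]=0x86, mem[0x20]=0x79, mem[0x09]=0x45

MEM[0x10,0x0c,0x0f,0x20,0x09] = 65 62 86 79 45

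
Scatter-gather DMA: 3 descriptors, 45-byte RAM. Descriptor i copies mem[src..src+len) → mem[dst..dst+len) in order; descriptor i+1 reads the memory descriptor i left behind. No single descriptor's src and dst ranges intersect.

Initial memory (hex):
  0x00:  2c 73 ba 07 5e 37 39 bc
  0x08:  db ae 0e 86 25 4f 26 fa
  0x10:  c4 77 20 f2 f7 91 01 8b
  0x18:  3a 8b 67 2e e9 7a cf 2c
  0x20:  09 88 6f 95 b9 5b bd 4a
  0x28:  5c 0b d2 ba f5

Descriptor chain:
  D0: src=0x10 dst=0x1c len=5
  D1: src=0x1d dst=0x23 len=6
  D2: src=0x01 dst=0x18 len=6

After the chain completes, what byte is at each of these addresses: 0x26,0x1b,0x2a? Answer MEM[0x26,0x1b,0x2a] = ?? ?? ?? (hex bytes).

  after D0: wrote 5B at 0x1c = c47720f2f7
  after D1: wrote 6B at 0x23 = 7720f2f7886f
  after D2: wrote 6B at 0x18 = 73ba075e3739
query mem[0x26]=0xf7, mem[0x1b]=0x5e, mem[0x2a]=0xd2

MEM[0x26,0x1b,0x2a] = f7 5e d2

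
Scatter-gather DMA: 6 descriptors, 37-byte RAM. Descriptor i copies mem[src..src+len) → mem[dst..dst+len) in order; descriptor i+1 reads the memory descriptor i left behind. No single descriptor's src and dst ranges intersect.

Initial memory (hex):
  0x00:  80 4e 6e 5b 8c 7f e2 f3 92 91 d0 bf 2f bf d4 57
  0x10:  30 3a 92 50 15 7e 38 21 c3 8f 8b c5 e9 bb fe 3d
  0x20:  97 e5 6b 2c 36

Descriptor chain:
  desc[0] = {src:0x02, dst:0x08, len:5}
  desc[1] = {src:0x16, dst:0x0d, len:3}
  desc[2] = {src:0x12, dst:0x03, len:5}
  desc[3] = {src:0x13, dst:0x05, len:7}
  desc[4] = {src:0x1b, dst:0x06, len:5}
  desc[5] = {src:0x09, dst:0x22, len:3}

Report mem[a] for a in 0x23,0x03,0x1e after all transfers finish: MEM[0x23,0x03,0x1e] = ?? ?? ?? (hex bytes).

MEM[0x23,0x03,0x1e] = 3d 92 fe

[0] 0x02->0x08 len=5 : 6e 5b 8c 7f e2
[1] 0x16->0x0d len=3 : 38 21 c3
[2] 0x12->0x03 len=5 : 92 50 15 7e 38
[3] 0x13->0x05 len=7 : 50 15 7e 38 21 c3 8f
[4] 0x1b->0x06 len=5 : c5 e9 bb fe 3d
[5] 0x09->0x22 len=3 : fe 3d 8f
query mem[0x23]=0x3d, mem[0x03]=0x92, mem[0x1e]=0xfe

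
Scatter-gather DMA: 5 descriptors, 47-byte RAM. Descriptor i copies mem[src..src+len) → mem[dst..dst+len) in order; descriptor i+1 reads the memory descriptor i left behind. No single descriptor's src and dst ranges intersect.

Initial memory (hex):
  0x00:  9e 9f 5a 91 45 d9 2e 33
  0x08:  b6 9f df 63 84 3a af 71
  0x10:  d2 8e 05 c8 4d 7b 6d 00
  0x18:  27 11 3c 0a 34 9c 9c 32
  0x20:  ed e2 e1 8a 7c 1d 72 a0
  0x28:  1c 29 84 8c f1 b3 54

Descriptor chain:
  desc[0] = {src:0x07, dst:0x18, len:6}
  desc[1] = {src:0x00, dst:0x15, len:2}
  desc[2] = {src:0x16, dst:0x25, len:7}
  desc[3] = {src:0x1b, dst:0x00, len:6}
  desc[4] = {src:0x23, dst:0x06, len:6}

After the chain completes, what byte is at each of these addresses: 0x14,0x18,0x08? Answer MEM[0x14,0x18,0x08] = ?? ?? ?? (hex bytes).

#0 dst[0x18+6] := {0x33,0xb6,0x9f,0xdf,0x63,0x84}
#1 dst[0x15+2] := {0x9e,0x9f}
#2 dst[0x25+7] := {0x9f,0x00,0x33,0xb6,0x9f,0xdf,0x63}
#3 dst[0x00+6] := {0xdf,0x63,0x84,0x9c,0x32,0xed}
#4 dst[0x06+6] := {0x8a,0x7c,0x9f,0x00,0x33,0xb6}
query mem[0x14]=0x4d, mem[0x18]=0x33, mem[0x08]=0x9f

MEM[0x14,0x18,0x08] = 4d 33 9f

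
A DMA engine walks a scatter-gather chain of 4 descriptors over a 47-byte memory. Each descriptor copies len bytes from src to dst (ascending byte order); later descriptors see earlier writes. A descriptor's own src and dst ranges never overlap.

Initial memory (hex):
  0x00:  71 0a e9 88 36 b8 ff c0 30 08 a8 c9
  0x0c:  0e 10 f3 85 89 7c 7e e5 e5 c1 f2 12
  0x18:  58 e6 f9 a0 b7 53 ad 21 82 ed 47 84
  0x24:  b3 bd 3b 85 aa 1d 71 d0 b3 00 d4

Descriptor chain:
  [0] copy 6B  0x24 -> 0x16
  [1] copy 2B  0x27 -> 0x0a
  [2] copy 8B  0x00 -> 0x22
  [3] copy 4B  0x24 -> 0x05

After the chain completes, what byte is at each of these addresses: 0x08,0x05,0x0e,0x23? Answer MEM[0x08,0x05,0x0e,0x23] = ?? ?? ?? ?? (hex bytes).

#0 dst[0x16+6] := {0xb3,0xbd,0x3b,0x85,0xaa,0x1d}
#1 dst[0x0a+2] := {0x85,0xaa}
#2 dst[0x22+8] := {0x71,0x0a,0xe9,0x88,0x36,0xb8,0xff,0xc0}
#3 dst[0x05+4] := {0xe9,0x88,0x36,0xb8}
query mem[0x08]=0xb8, mem[0x05]=0xe9, mem[0x0e]=0xf3, mem[0x23]=0x0a

MEM[0x08,0x05,0x0e,0x23] = b8 e9 f3 0a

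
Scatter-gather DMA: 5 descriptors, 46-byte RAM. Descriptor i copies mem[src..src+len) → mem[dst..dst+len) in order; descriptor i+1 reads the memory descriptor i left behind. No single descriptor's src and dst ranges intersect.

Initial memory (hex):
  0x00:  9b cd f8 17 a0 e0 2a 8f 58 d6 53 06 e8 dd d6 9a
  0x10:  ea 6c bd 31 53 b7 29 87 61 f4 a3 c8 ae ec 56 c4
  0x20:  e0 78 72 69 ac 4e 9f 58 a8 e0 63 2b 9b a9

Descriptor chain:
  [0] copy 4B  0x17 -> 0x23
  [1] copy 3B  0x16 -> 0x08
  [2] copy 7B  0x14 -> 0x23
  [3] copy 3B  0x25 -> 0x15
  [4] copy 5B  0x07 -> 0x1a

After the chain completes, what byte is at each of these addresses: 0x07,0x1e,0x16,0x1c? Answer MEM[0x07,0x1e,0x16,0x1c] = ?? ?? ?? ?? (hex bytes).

[0] 0x17->0x23 len=4 : 87 61 f4 a3
[1] 0x16->0x08 len=3 : 29 87 61
[2] 0x14->0x23 len=7 : 53 b7 29 87 61 f4 a3
[3] 0x25->0x15 len=3 : 29 87 61
[4] 0x07->0x1a len=5 : 8f 29 87 61 06
query mem[0x07]=0x8f, mem[0x1e]=0x06, mem[0x16]=0x87, mem[0x1c]=0x87

MEM[0x07,0x1e,0x16,0x1c] = 8f 06 87 87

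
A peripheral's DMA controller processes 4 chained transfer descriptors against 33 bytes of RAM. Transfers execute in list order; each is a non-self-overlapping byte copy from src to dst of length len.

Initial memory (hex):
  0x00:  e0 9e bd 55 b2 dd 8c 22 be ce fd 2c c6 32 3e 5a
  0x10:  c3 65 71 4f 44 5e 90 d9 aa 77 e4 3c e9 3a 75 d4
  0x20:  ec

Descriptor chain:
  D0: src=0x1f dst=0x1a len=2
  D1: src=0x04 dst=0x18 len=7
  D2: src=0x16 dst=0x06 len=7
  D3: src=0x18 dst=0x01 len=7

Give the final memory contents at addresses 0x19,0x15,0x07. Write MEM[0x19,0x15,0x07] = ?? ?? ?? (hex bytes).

MEM[0x19,0x15,0x07] = dd 5e fd

[0] 0x1f->0x1a len=2 : d4 ec
[1] 0x04->0x18 len=7 : b2 dd 8c 22 be ce fd
[2] 0x16->0x06 len=7 : 90 d9 b2 dd 8c 22 be
[3] 0x18->0x01 len=7 : b2 dd 8c 22 be ce fd
query mem[0x19]=0xdd, mem[0x15]=0x5e, mem[0x07]=0xfd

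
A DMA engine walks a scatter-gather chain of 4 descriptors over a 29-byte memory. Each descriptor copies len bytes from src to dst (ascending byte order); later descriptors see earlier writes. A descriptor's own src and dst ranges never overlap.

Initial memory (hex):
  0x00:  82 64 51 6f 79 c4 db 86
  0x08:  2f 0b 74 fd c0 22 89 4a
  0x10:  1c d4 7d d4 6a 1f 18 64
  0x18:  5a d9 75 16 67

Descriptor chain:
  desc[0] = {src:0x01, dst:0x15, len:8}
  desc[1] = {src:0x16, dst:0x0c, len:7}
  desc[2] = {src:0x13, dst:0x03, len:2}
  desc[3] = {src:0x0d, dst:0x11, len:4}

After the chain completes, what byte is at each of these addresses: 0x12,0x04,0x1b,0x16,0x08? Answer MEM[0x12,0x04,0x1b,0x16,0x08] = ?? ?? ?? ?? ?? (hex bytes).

MEM[0x12,0x04,0x1b,0x16,0x08] = 79 6a 86 51 2f

[0] 0x01->0x15 len=8 : 64 51 6f 79 c4 db 86 2f
[1] 0x16->0x0c len=7 : 51 6f 79 c4 db 86 2f
[2] 0x13->0x03 len=2 : d4 6a
[3] 0x0d->0x11 len=4 : 6f 79 c4 db
query mem[0x12]=0x79, mem[0x04]=0x6a, mem[0x1b]=0x86, mem[0x16]=0x51, mem[0x08]=0x2f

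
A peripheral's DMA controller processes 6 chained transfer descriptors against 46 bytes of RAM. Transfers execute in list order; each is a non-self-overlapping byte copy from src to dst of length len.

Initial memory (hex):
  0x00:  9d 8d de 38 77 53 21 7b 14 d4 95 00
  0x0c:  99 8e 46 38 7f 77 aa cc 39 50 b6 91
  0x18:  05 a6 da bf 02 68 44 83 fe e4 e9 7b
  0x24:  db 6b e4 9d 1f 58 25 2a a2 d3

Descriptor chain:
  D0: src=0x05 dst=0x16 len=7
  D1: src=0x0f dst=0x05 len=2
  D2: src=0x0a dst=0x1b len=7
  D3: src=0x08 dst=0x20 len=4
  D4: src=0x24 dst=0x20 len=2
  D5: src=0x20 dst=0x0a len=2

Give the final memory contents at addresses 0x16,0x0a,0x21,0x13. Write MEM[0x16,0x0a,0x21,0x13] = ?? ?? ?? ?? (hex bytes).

MEM[0x16,0x0a,0x21,0x13] = 53 db 6b cc

[0] 0x05->0x16 len=7 : 53 21 7b 14 d4 95 00
[1] 0x0f->0x05 len=2 : 38 7f
[2] 0x0a->0x1b len=7 : 95 00 99 8e 46 38 7f
[3] 0x08->0x20 len=4 : 14 d4 95 00
[4] 0x24->0x20 len=2 : db 6b
[5] 0x20->0x0a len=2 : db 6b
query mem[0x16]=0x53, mem[0x0a]=0xdb, mem[0x21]=0x6b, mem[0x13]=0xcc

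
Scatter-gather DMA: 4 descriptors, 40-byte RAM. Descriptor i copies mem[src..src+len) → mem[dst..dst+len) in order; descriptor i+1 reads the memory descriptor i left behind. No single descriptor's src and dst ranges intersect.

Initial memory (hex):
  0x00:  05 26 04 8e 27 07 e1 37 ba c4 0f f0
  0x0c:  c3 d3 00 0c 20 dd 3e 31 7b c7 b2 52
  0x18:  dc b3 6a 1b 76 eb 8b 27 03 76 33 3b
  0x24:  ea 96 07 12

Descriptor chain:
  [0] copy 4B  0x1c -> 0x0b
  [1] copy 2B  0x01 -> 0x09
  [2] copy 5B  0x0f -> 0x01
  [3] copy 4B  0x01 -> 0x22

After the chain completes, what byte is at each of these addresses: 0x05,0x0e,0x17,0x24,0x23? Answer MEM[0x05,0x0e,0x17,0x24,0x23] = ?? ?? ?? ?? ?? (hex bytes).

MEM[0x05,0x0e,0x17,0x24,0x23] = 31 27 52 dd 20

  after D0: wrote 4B at 0x0b = 76eb8b27
  after D1: wrote 2B at 0x09 = 2604
  after D2: wrote 5B at 0x01 = 0c20dd3e31
  after D3: wrote 4B at 0x22 = 0c20dd3e
query mem[0x05]=0x31, mem[0x0e]=0x27, mem[0x17]=0x52, mem[0x24]=0xdd, mem[0x23]=0x20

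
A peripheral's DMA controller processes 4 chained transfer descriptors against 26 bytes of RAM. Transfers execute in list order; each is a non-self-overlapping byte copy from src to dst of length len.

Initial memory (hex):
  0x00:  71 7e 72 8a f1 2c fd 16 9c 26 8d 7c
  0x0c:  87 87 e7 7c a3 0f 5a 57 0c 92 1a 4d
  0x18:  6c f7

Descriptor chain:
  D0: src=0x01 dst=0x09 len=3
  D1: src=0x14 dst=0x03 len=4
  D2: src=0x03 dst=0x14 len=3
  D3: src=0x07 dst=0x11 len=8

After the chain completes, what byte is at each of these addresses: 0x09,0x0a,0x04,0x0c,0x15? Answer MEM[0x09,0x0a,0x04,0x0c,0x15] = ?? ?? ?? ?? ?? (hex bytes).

D0: mem[0x09..0x0b] <- [7e 72 8a]
D1: mem[0x03..0x06] <- [0c 92 1a 4d]
D2: mem[0x14..0x16] <- [0c 92 1a]
D3: mem[0x11..0x18] <- [16 9c 7e 72 8a 87 87 e7]
query mem[0x09]=0x7e, mem[0x0a]=0x72, mem[0x04]=0x92, mem[0x0c]=0x87, mem[0x15]=0x8a

MEM[0x09,0x0a,0x04,0x0c,0x15] = 7e 72 92 87 8a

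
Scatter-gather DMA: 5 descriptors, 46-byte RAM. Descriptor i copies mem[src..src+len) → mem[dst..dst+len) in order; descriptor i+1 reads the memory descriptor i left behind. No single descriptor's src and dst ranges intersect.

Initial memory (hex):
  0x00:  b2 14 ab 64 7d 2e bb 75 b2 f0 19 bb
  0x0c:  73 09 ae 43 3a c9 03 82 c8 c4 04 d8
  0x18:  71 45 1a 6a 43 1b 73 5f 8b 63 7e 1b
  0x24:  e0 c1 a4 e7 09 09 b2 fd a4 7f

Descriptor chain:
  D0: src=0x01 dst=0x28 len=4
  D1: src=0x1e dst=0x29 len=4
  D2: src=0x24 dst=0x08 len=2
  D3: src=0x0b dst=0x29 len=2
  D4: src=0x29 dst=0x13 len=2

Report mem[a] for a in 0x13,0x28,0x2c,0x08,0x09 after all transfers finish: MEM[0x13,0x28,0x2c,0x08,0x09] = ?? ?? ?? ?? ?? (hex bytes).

#0 dst[0x28+4] := {0x14,0xab,0x64,0x7d}
#1 dst[0x29+4] := {0x73,0x5f,0x8b,0x63}
#2 dst[0x08+2] := {0xe0,0xc1}
#3 dst[0x29+2] := {0xbb,0x73}
#4 dst[0x13+2] := {0xbb,0x73}
query mem[0x13]=0xbb, mem[0x28]=0x14, mem[0x2c]=0x63, mem[0x08]=0xe0, mem[0x09]=0xc1

MEM[0x13,0x28,0x2c,0x08,0x09] = bb 14 63 e0 c1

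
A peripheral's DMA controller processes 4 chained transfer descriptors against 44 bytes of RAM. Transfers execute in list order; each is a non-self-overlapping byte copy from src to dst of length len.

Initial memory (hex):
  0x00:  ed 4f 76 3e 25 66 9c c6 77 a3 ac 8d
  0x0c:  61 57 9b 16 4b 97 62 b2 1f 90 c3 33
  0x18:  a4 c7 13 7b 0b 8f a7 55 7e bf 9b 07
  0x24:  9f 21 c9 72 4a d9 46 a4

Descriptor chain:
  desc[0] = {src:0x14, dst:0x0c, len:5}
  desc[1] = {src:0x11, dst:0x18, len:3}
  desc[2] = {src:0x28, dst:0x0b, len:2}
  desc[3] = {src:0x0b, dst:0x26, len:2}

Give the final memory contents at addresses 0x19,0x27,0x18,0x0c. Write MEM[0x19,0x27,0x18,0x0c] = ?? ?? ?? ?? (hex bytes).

#0 dst[0x0c+5] := {0x1f,0x90,0xc3,0x33,0xa4}
#1 dst[0x18+3] := {0x97,0x62,0xb2}
#2 dst[0x0b+2] := {0x4a,0xd9}
#3 dst[0x26+2] := {0x4a,0xd9}
query mem[0x19]=0x62, mem[0x27]=0xd9, mem[0x18]=0x97, mem[0x0c]=0xd9

MEM[0x19,0x27,0x18,0x0c] = 62 d9 97 d9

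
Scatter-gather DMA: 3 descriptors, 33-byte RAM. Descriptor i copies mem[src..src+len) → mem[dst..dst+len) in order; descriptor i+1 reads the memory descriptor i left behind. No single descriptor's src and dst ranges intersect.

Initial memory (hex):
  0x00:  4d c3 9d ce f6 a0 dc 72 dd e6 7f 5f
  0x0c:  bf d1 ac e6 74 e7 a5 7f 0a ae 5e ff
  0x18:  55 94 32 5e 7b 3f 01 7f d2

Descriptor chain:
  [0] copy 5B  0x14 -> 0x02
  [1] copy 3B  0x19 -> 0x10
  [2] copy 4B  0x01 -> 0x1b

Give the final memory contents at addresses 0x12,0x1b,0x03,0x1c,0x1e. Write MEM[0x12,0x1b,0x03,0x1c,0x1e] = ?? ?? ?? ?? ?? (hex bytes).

MEM[0x12,0x1b,0x03,0x1c,0x1e] = 5e c3 ae 0a 5e

  after D0: wrote 5B at 0x02 = 0aae5eff55
  after D1: wrote 3B at 0x10 = 94325e
  after D2: wrote 4B at 0x1b = c30aae5e
query mem[0x12]=0x5e, mem[0x1b]=0xc3, mem[0x03]=0xae, mem[0x1c]=0x0a, mem[0x1e]=0x5e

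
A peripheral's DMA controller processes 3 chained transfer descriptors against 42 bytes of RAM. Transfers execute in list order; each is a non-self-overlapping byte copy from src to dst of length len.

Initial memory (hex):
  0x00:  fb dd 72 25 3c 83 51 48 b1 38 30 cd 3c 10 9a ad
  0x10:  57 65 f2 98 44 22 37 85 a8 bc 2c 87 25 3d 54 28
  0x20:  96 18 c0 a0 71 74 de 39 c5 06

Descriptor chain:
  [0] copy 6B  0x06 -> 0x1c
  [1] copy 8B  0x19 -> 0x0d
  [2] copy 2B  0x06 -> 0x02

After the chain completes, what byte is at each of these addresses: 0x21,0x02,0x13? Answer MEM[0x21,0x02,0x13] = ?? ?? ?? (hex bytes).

[0] 0x06->0x1c len=6 : 51 48 b1 38 30 cd
[1] 0x19->0x0d len=8 : bc 2c 87 51 48 b1 38 30
[2] 0x06->0x02 len=2 : 51 48
query mem[0x21]=0xcd, mem[0x02]=0x51, mem[0x13]=0x38

MEM[0x21,0x02,0x13] = cd 51 38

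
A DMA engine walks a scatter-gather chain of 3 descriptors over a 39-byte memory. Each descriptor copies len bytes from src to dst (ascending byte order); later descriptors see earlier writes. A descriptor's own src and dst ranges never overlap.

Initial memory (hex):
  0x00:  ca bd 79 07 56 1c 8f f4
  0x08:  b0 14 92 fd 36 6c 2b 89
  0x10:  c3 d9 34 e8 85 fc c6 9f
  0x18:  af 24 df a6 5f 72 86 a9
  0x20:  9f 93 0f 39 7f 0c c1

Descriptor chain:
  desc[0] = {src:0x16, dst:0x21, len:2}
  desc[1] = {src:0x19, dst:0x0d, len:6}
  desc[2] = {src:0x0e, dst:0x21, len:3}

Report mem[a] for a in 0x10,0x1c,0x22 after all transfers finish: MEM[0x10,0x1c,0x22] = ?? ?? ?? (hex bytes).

  after D0: wrote 2B at 0x21 = c69f
  after D1: wrote 6B at 0x0d = 24dfa65f7286
  after D2: wrote 3B at 0x21 = dfa65f
query mem[0x10]=0x5f, mem[0x1c]=0x5f, mem[0x22]=0xa6

MEM[0x10,0x1c,0x22] = 5f 5f a6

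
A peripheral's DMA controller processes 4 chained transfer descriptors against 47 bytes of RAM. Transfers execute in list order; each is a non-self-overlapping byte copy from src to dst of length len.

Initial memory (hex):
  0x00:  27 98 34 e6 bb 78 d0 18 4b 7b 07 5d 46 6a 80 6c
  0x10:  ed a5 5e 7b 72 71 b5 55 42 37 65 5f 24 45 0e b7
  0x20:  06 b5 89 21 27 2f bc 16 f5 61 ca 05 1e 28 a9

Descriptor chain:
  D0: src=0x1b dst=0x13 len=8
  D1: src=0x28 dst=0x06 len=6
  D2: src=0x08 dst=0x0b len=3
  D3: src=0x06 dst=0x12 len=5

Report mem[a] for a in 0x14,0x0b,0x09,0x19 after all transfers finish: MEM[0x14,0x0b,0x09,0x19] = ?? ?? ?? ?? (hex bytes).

MEM[0x14,0x0b,0x09,0x19] = ca ca 05 b5

D0: mem[0x13..0x1a] <- [5f 24 45 0e b7 06 b5 89]
D1: mem[0x06..0x0b] <- [f5 61 ca 05 1e 28]
D2: mem[0x0b..0x0d] <- [ca 05 1e]
D3: mem[0x12..0x16] <- [f5 61 ca 05 1e]
query mem[0x14]=0xca, mem[0x0b]=0xca, mem[0x09]=0x05, mem[0x19]=0xb5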